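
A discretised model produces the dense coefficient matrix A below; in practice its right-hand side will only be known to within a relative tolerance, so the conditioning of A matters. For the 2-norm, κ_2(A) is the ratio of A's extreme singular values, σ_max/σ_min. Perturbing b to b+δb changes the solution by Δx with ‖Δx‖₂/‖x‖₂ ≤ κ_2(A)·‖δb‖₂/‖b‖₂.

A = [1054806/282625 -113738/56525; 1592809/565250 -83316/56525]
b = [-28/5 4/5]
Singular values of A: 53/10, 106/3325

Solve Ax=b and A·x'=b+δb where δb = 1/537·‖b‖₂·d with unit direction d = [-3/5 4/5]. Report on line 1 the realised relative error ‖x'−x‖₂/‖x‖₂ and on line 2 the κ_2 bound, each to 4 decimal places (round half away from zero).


largest singular value 53/10, smallest 106/3325
κ_2(A) = (53/10) / (106/3325) = 166.2500
worst-case relative error ≤ 166.2500 × 1/537 = 0.3096
solve Ax = b  →  x = [58.3796 111.0655]
‖b‖ = 5.6569, ‖x‖ = 125.4740
δb = ε·‖b‖·d = [-0.0063 0.0084]; solving A·Δx = δb gives ‖Δx‖ = 0.3304
dividing the unrounded norms, ‖Δx‖/‖x‖ = 0.0026
so the bound overstates the realised error by a factor of ≈ 117.5586 (computed from the unrounded values)

0.0026
0.3096


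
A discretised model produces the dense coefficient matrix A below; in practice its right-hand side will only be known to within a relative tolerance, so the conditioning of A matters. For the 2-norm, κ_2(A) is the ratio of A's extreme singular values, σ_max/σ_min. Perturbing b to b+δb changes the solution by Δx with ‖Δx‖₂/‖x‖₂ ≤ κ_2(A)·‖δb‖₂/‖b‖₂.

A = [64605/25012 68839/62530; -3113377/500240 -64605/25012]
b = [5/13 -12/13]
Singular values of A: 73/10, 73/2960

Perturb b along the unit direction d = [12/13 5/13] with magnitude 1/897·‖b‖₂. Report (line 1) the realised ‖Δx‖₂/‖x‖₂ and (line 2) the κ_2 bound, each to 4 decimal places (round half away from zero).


0.3300
0.3300

σ_max = 73/10, σ_min = 73/2960
κ = σ_max/σ_min = (73/10)/(73/2960) = 296.0000
perturbation bound = 296.0000·1/897 = 0.3300
solve Ax = b  →  x = [0.1264 0.0527]
‖b‖₂ = 1.0000 and ‖x‖₂ = 0.1370
with δb = [0.0010 0.0004], A·Δx = δb → ‖Δx‖ = 0.0452
relative error = 0.3300
realised/bound = 1 exactly: the bound is attained for this b and d


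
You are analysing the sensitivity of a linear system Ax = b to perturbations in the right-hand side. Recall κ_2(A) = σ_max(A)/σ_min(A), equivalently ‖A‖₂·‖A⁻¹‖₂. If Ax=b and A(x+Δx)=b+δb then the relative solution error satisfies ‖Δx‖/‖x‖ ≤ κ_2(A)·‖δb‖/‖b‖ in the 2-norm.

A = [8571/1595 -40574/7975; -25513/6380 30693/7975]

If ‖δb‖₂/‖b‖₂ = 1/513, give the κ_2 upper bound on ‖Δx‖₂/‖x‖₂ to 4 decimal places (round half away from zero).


form AᵀA = [73052233/1628176 -86964381/2035220; -86964381/2035220 103532389/2544025] with trace 4141289/48400 and determinant 1369/12100
eigenvalues of AᵀA: λ = (tr ± √(tr²−4·det))/2 = 1369/16, 4/3025
κ_2(A) = √(λ_max/λ_min) = √((1369/16) / (4/3025)) = 254.3750
worst-case relative error ≤ 254.3750 × 1/513 = 0.4959

0.4959


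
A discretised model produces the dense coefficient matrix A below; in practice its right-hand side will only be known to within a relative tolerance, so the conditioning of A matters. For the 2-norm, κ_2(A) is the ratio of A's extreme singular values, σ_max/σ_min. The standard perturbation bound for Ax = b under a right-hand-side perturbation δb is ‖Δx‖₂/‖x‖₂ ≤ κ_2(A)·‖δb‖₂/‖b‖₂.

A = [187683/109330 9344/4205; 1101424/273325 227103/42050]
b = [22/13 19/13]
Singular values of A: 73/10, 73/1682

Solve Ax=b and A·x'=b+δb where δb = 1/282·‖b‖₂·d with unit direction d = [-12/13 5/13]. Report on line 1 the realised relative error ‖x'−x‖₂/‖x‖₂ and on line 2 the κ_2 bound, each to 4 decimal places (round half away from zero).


0.0079
0.5965

largest singular value 73/10, smallest 73/1682
condition number: (73/10) ÷ (73/1682) = 168.2000
κ_2(A)·‖δb‖/‖b‖ = 0.5965
solve Ax = b  →  x = [18.5973 -13.6055]
‖b‖ = 2.2361, ‖x‖ = 23.0427
re-solving with b+δb shifts x by Δx of norm 0.1827
realised ‖Δx‖/‖x‖ = 0.0079
so the bound overstates the realised error by a factor of ≈ 75.2266 (computed from the unrounded values)


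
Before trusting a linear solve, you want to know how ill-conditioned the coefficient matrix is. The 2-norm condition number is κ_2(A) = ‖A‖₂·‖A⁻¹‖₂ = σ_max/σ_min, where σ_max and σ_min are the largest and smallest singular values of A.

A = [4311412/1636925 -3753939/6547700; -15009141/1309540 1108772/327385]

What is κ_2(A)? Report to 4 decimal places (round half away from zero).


form AᵀA = [3527227967809/25504090000 -64281329532/1594005625; -64281329532/1594005625 300917428441/25504090000] with trace 3062516317/20403272 and determinant 3603000625/652904704
solving λ² − 3062516317/20403272·λ + 3603000625/652904704 = 0 gives λ = 2401/16, 1500625/40806544
so κ_2 = √((2401/16) / (1500625/40806544)) = 63.8800

63.8800


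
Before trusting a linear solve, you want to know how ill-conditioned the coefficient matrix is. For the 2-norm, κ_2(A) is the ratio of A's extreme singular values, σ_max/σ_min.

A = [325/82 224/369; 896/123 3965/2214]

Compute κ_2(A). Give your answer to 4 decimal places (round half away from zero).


AᵀA = [4161889/60516 2103920/136161; 2103920/136161 17527561/4901796]; tr = 105485/1458, det = 83521/11664
eigenvalues of AᵀA: λ = (tr ± √(tr²−4·det))/2 = 289/4, 289/2916
so κ_2 = √((289/4) / (289/2916)) = 27.0000

27.0000


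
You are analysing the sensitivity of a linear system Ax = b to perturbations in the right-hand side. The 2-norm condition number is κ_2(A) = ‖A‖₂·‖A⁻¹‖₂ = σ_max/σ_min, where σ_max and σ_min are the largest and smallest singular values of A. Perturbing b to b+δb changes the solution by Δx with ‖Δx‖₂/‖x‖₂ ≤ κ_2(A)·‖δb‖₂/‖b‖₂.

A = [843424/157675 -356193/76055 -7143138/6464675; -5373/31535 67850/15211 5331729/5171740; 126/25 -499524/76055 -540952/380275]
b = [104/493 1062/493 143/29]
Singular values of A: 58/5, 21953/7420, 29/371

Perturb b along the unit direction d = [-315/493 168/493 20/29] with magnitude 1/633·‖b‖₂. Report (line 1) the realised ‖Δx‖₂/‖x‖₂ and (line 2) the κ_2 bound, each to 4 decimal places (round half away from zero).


0.0021
0.2344

largest singular value 58/5, smallest 29/371
κ = σ_max/σ_min = (58/5)/(29/371) = 148.4000
perturbation bound = 148.4000·1/633 = 0.2344
solve Ax = b  →  x = [0.6960 -11.0391 49.9679]
2-norm of b is 5.3852; of x, 51.1775
Δx = A⁻¹·δb where δb = 1/633·5.3852·d; ‖Δx‖ = 0.1088
dividing the unrounded norms, ‖Δx‖/‖x‖ = 0.0021
realised/bound (from unrounded values) ≈ 0.0091


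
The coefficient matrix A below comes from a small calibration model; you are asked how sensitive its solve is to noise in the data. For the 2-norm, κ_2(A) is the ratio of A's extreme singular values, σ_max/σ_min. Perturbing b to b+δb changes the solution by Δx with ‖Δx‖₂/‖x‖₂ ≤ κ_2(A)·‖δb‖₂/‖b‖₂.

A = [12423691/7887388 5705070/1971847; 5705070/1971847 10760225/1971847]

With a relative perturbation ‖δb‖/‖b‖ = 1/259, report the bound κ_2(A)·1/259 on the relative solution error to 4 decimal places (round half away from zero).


AᵀA = [2336032101529/215262593296 547455664665/26907824162; 547455664665/26907824162 513253514725/13453912081]; tr = 36498575561/744853264, det = 37515625/744853264
λ_max, λ_min = (36498575561/744853264 ± √1332034243439097464721/554806384891453696)/2 = 49, 765625/744853264
κ = σ_max/σ_min = 7/(875/27292) = 218.3360
perturbation bound = 218.3360·1/259 = 0.8430

0.8430


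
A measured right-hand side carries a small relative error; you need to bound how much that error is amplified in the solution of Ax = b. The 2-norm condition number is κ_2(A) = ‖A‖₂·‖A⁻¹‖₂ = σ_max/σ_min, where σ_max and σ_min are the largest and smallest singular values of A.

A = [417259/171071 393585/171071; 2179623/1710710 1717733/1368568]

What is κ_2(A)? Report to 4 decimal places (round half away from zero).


111.0400

M = AᵀA = [76682573461/10126396900 58415782131/8101117520; 58415782131/8101117520 44514852601/6480894016]. tr(M)=2782155161/192654400, det(M)=130321/7706176
λ_max, λ_min = (2782155161/192654400 ± √7737876648472695921/37115717839360000)/2 = 361/25, 9025/7706176
κ_2(A) = √(λ_max/λ_min) = √((361/25) / (9025/7706176)) = 111.0400


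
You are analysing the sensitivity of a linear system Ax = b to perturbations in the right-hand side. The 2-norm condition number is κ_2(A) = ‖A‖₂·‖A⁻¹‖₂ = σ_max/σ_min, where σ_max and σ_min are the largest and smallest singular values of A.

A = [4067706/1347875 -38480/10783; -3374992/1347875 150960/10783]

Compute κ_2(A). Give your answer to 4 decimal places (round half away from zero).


AᵀA = [44698884964/2906827225 -26640564768/581365445; -26640564768/581365445 24269632000/116273089]; tr = 387531044/1729225, det = 1919140864/1729225
eigenvalues of AᵀA: λ = (tr ± √(tr²−4·det))/2 = 5476/25, 350464/69169
σ_max=√(5476/25)=(74/5), σ_min=√(350464/69169)=(592/263) → κ = 6.5750

6.5750


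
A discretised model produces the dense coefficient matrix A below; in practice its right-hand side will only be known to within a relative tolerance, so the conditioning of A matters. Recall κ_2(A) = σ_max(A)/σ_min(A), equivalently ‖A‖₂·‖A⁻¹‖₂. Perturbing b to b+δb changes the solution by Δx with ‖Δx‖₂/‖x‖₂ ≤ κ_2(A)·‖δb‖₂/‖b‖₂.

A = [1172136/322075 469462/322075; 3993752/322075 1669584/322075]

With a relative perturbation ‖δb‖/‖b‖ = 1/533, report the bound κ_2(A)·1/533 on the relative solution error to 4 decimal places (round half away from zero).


0.4648

M = AᵀA = [27718332544/165971689 11549084400/165971689; 11549084400/165971689 4812648484/165971689]. tr(M)=192491012/982081, det(M)=614656/982081
char-poly roots: 196 and 3136/982081
κ_2(A) = √(λ_max/λ_min) = √(196 / (3136/982081)) = 247.7500
κ_2(A)·‖δb‖/‖b‖ = 0.4648


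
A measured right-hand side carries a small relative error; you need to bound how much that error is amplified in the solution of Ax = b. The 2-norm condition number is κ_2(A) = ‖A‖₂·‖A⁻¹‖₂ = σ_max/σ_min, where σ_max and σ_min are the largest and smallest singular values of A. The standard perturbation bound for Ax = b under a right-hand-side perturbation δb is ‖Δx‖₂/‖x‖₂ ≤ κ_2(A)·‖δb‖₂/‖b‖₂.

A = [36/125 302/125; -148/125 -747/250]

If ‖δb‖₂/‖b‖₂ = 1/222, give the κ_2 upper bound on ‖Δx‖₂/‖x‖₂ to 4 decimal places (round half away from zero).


M = AᵀA = [928/625 2646/625; 2646/625 36913/2500]. tr(M)=65/4, det(M)=4
eigenvalues of AᵀA: λ = (tr ± √(tr²−4·det))/2 = 16, 1/4
so κ_2 = √(16 / (1/4)) = 8.0000
perturbation bound = 8.0000·1/222 = 0.0360

0.0360


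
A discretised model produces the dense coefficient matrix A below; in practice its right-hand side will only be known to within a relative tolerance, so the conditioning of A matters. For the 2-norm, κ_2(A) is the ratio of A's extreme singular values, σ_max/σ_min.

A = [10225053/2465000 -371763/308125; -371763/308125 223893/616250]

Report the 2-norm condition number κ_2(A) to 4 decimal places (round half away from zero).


M = AᵀA = [181435205529/9721960000 -6614779059/1215245000; -6614779059/1215245000 964734381/607622500]. tr(M)=314993529/15555136, det(M)=164025/62220544
λ_max, λ_min = (314993529/15555136 ± √99218371880691441/241962255978496)/2 = 81/4, 2025/15555136
σ_max=√(81/4)=(9/2), σ_min=√(2025/15555136)=(45/3944) → κ = 394.4000

394.4000


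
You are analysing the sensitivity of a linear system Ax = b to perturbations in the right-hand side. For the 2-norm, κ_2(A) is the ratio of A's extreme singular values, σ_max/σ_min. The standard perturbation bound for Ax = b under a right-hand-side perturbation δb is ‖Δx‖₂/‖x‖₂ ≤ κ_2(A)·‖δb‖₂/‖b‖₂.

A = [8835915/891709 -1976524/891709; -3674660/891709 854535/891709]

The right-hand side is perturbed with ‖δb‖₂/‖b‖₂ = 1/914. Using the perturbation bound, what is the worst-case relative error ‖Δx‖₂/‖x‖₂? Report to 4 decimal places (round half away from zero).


M = AᵀA = [541872899425/4704999649 -121920258240/4704999649; -121920258240/4704999649 27437143129/4704999649]. tr(M)=338673434/2798929, det(M)=366025/2798929
solving λ² − 338673434/2798929·λ + 366025/2798929 = 0 gives λ = 121, 3025/2798929
so κ_2 = √(121 / (3025/2798929)) = 334.6000
κ_2(A)·‖δb‖/‖b‖ = 0.3661

0.3661


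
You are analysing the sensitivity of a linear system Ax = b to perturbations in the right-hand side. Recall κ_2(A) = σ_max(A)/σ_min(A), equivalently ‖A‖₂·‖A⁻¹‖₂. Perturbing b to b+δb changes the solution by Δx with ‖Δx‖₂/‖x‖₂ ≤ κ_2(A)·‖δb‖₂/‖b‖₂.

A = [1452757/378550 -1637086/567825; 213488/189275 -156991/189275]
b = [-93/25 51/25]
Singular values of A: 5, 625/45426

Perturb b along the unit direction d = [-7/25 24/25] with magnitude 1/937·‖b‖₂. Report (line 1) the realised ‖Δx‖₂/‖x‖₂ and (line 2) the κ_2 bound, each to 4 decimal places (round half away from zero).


0.0015
0.3878

σ_max = 5, σ_min = 625/45426
condition number: 5 ÷ (625/45426) = 363.4080
bound on ‖Δx‖/‖x‖: κ·ε = 363.4080·1/937 = 0.3878
solve Ax = b  →  x = [130.3469 174.7958]
‖b‖₂ = 4.2426 and ‖x‖₂ = 218.0456
re-solving with b+δb shifts x by Δx of norm 0.3291
realised ‖Δx‖/‖x‖ = 0.0015
so the bound overstates the realised error by a factor of ≈ 256.9692 (computed from the unrounded values)


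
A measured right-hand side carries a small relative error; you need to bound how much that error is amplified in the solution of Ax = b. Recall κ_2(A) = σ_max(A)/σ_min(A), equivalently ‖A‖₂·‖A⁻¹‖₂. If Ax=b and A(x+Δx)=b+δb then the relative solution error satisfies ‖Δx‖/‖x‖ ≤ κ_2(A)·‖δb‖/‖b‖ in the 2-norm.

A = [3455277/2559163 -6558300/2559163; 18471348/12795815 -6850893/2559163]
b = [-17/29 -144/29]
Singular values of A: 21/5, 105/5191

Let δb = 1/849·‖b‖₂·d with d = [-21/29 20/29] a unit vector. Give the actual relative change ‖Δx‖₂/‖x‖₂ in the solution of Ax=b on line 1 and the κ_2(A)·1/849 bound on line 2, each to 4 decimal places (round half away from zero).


from the listed singular values, σ₁ = 21/5, σ_n = 105/5191
κ_2(A) = (21/5) / (105/5191) = 207.6400
perturbation bound = 207.6400·1/849 = 0.2446
solve Ax = b  →  x = [-131.3137 -68.9546]
‖b‖ = 5.0000, ‖x‖ = 148.3173
δb = ε·‖b‖·d = [-0.0043 0.0041]; solving A·Δx = δb gives ‖Δx‖ = 0.2912
relative error = 0.0020
tightness: 0.0020 against a bound of 0.2446 (unrounded ratio ≈ 0.0080)

0.0020
0.2446


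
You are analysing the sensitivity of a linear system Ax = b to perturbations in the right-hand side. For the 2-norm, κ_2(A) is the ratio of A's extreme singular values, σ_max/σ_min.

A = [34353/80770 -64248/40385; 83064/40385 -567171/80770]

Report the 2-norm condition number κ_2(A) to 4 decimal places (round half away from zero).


197.0000

M = AᵀA = [17119953/3880900 -14669424/970225; -14669424/970225 201186297/3880900]. tr(M)=4366125/77618, det(M)=50625/620944
char-poly roots: 225/4 and 225/155236
κ_2(A) = √(λ_max/λ_min) = √((225/4) / (225/155236)) = 197.0000


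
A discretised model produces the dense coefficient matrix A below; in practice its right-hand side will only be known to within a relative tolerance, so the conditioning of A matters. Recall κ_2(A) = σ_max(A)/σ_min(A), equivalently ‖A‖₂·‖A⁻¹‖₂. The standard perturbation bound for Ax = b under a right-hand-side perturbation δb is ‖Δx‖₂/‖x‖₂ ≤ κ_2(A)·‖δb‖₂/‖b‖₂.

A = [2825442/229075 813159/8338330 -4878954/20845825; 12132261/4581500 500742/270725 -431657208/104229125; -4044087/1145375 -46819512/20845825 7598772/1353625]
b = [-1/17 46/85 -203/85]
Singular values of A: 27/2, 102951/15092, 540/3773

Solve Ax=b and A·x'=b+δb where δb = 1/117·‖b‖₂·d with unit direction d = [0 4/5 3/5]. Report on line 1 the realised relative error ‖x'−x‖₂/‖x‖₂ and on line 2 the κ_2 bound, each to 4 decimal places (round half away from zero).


largest singular value 27/2, smallest 540/3773
κ = σ_max/σ_min = (27/2)/(540/3773) = 94.3250
bound on ‖Δx‖/‖x‖: κ·ε = 94.3250·1/117 = 0.8062
solve Ax = b  →  x = [-0.0110 -6.3333 -2.9663]
‖b‖₂ = 2.4495 and ‖x‖₂ = 6.9936
δb = ε·‖b‖·d = [0.0000 0.0167 0.0126]; solving A·Δx = δb gives ‖Δx‖ = 0.1463
dividing the unrounded norms, ‖Δx‖/‖x‖ = 0.0209
so the bound overstates the realised error by a factor of ≈ 38.5441 (computed from the unrounded values)

0.0209
0.8062


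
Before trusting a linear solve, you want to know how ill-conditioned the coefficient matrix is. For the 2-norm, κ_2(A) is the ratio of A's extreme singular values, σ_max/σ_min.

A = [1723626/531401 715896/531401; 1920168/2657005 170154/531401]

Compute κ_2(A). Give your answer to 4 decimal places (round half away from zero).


AᵀA = [46376686404/4199688025 3864609792/839937605; 3864609792/839937605 322105572/167987521]; tr = 322067016/24850225, det = 104976/24850225
char-poly roots: 324/25 and 324/994009
κ = σ_max/σ_min = (18/5)/(18/997) = 199.4000

199.4000


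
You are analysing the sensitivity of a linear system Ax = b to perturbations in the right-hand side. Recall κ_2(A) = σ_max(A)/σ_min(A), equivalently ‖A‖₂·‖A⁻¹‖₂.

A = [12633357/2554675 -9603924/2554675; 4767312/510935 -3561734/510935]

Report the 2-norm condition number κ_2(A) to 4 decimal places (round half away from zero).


288.5280

M = AᵀA = [2518281320841/22582575625 -1888675541412/22582575625; -1888675541412/22582575625 1416553921684/22582575625]. tr(M)=157393409701/903303025, det(M)=13176900/36132121
eigenvalues of AᵀA: λ = (tr ± √(tr²−4·det))/2 = 4356/25, 75625/36132121
σ_max=√(4356/25)=(66/5), σ_min=√(75625/36132121)=(275/6011) → κ = 288.5280


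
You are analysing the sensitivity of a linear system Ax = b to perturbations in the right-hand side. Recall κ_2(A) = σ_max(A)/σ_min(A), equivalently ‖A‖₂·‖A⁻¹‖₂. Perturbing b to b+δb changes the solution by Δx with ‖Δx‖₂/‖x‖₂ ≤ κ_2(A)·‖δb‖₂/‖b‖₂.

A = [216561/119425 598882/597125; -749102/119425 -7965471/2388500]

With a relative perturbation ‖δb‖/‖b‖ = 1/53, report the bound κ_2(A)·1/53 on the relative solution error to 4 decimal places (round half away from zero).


4.2415

form AᵀA = [972883957/22819729 5188582557/228197290; 5188582557/228197290 110699652241/9127891600] with trace 1729595969/31584400 and determinant 1874161/31584400
char-poly roots: 1369/25 and 1369/1263376
κ = σ_max/σ_min = (37/5)/(37/1124) = 224.8000
κ_2(A)·‖δb‖/‖b‖ = 4.2415


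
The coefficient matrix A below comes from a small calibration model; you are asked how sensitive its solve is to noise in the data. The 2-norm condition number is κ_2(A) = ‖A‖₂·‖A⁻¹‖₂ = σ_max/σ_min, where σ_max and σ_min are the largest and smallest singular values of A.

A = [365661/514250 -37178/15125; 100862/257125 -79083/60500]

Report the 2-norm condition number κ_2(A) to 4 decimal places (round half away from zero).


242.0000

form AᵀA = [603462073/915062500 -1034281143/457531250; -1034281143/457531250 28369379833/3660250000] with trace 9850633/1171280 and determinant 707281/585640000
char-poly roots: 841/100 and 841/5856400
κ = σ_max/σ_min = (29/10)/(29/2420) = 242.0000


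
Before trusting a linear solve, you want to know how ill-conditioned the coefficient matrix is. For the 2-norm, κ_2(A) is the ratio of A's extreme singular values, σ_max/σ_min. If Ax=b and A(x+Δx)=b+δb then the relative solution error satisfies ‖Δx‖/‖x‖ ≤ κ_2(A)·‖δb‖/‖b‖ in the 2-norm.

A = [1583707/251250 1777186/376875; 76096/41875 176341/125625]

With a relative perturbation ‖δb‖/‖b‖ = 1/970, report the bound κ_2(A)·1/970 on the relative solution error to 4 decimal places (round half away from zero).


0.2487

M = AᵀA = [4346543209/101002500 2444864891/75751875; 2444864891/75751875 5501208661/227255625]. tr(M)=2444948941/36360900, det(M)=2825761/36360900
char-poly roots: 1681/25 and 1681/1454436
σ_max=√(1681/25)=(41/5), σ_min=√(1681/1454436)=(41/1206) → κ = 241.2000
worst-case relative error ≤ 241.2000 × 1/970 = 0.2487


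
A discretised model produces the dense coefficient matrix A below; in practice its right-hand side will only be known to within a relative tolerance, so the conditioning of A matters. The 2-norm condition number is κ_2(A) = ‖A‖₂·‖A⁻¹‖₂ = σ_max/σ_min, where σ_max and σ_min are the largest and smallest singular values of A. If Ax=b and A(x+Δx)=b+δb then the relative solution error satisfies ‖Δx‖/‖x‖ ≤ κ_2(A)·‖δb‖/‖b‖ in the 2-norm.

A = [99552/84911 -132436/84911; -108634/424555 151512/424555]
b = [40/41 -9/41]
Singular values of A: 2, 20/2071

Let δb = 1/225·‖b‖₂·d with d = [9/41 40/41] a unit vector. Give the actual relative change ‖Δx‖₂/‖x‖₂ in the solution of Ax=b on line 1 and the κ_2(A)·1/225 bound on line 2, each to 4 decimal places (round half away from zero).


0.9204
0.9204

largest singular value 2, smallest 20/2071
condition number: 2 ÷ (20/2071) = 207.1000
bound on ‖Δx‖/‖x‖: κ·ε = 207.1000·1/225 = 0.9204
solve Ax = b  →  x = [0.3000 -0.4000]
‖b‖ = 1.0000, ‖x‖ = 0.5000
with δb = [0.0010 0.0043], A·Δx = δb → ‖Δx‖ = 0.4602
relative error = 0.9204
tightness: 0.9204 against a bound of 0.9204; the bound is attained (ratio 1)


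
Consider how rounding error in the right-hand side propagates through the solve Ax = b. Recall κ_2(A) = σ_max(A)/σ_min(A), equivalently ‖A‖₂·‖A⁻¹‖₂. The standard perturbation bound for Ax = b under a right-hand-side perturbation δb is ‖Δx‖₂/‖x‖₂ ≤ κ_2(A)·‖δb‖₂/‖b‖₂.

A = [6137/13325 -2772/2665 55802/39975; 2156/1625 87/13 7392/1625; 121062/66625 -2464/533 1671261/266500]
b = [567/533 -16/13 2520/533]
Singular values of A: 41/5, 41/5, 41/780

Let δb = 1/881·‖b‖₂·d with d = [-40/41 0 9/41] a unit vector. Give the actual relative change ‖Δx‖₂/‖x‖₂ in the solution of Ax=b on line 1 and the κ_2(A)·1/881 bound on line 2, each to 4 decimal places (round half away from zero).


σ_max = 41/5, σ_min = 41/780
κ_2(A) = (41/5) / (41/780) = 156.0000
bound on ‖Δx‖/‖x‖: κ·ε = 156.0000·1/881 = 0.1771
solve Ax = b  →  x = [0.1108 -0.4640 0.3798]
2-norm of b is 5.0000; of x, 0.6098
with δb = [-0.0055 0.0000 0.0012], A·Δx = δb → ‖Δx‖ = 0.1080
relative error = 0.1771
so the bound is sharp here: realised error equals the bound

0.1771
0.1771


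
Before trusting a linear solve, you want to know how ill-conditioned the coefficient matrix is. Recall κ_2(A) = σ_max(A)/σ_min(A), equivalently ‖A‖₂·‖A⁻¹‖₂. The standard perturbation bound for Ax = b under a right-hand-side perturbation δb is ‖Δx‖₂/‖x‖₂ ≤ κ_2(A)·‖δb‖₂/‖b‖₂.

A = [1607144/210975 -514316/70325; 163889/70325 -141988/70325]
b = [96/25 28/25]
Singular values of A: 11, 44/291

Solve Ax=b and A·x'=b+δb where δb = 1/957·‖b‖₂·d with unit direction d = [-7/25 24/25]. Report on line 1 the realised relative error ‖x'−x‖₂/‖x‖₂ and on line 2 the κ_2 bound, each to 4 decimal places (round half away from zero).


σ_max = 11, σ_min = 44/291
κ_2(A) = 11 / (44/291) = 72.7500
κ_2(A)·‖δb‖/‖b‖ = 0.0760
solve Ax = b  →  x = [0.2633 -0.2508]
‖b‖₂ = 4.0000 and ‖x‖₂ = 0.3636
with δb = [-0.0012 0.0040], A·Δx = δb → ‖Δx‖ = 0.0276
dividing the unrounded norms, ‖Δx‖/‖x‖ = 0.0760
realised/bound = 1 exactly: the bound is attained for this b and d

0.0760
0.0760


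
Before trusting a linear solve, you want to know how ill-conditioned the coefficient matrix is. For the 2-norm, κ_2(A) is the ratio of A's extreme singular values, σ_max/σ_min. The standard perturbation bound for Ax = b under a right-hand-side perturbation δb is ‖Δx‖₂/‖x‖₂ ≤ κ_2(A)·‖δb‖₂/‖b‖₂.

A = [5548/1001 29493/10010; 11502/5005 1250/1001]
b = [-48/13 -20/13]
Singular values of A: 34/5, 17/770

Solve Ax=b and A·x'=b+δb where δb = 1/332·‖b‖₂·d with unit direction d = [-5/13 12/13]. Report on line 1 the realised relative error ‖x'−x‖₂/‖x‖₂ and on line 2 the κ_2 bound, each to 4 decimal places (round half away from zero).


from the listed singular values, σ₁ = 34/5, σ_n = 17/770
condition number: (34/5) ÷ (17/770) = 308.0000
worst-case relative error ≤ 308.0000 × 1/332 = 0.9277
solve Ax = b  →  x = [-0.5190 -0.2768]
‖b‖₂ = 4.0000 and ‖x‖₂ = 0.5882
Δx = A⁻¹·δb where δb = 1/332·4.0000·d; ‖Δx‖ = 0.5457
realised ‖Δx‖/‖x‖ = 0.9277
tightness: 0.9277 against a bound of 0.9277; the bound is attained (ratio 1)

0.9277
0.9277


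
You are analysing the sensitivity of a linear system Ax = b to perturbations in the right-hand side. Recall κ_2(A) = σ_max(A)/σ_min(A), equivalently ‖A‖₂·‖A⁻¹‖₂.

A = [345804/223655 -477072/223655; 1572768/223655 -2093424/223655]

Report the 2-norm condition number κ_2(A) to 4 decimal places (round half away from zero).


272.7500

form AᵀA = [308528208/5951405 -411355584/5951405; -411355584/5951405 548485632/5951405] with trace 171402768/1190281 and determinant 331776/1190281
eigenvalues of AᵀA: λ = (tr ± √(tr²−4·det))/2 = 144, 2304/1190281
so κ_2 = √(144 / (2304/1190281)) = 272.7500


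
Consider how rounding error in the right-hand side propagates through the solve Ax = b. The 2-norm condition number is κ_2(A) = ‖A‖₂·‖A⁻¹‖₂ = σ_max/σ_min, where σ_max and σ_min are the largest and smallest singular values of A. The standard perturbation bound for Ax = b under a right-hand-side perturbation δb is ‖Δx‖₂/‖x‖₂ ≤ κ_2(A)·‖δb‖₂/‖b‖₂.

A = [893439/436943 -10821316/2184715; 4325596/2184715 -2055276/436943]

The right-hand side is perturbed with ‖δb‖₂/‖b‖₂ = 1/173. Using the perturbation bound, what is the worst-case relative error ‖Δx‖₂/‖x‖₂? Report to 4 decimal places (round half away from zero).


AᵀA = [45976946401/5675362225 -4413431484/227014489; -4413431484/227014489 264809590816/5675362225]; tr = 1838973593/33582025, det = 29986576/839550625
solving λ² − 1838973593/33582025·λ + 29986576/839550625 = 0 gives λ = 1369/25, 21904/33582025
κ_2(A) = √(λ_max/λ_min) = √((1369/25) / (21904/33582025)) = 289.7500
perturbation bound = 289.7500·1/173 = 1.6749

1.6749


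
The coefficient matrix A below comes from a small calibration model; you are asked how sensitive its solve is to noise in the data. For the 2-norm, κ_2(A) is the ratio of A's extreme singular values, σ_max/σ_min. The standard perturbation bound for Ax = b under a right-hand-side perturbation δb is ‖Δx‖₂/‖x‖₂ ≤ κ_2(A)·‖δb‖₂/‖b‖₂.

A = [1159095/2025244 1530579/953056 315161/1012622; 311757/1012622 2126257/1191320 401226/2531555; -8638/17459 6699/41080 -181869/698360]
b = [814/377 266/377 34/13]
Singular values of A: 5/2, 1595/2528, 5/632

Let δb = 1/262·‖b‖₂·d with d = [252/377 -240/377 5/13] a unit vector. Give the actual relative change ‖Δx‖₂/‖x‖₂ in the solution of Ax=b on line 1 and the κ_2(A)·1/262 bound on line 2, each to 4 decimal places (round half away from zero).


largest singular value 5/2, smallest 5/632
condition number: (5/2) ÷ (5/632) = 316.0000
bound on ‖Δx‖/‖x‖: κ·ε = 316.0000·1/262 = 1.2061
solve Ax = b  →  x = [-121.4522 1.6556 221.7322]
‖b‖₂ = 3.4641 and ‖x‖₂ = 252.8211
δb = ε·‖b‖·d = [0.0088 -0.0084 0.0051]; solving A·Δx = δb gives ‖Δx‖ = 1.6712
dividing the unrounded norms, ‖Δx‖/‖x‖ = 0.0066
so the bound overstates the realised error by a factor of ≈ 182.4579 (computed from the unrounded values)

0.0066
1.2061


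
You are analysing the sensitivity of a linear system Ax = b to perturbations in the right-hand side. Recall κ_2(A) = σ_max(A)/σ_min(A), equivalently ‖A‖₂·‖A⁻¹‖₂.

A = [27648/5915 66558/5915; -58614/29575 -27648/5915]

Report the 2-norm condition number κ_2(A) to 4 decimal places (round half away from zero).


385.0000

form AᵀA = [133407684/5175625 64032768/1035125; 64032768/1035125 30735972/207025] with trace 5336136/30625 and determinant 156816/765625
solving λ² − 5336136/30625·λ + 156816/765625 = 0 gives λ = 4356/25, 36/30625
so κ_2 = √((4356/25) / (36/30625)) = 385.0000


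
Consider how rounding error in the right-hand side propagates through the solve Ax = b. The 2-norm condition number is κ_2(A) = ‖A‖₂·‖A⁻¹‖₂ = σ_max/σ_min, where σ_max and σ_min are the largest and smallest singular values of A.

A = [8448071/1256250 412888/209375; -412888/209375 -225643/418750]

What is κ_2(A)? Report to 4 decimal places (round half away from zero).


M = AᵀA = [4960451689/101002500 120563296/8416875; 120563296/8416875 46900529/11222500]. tr(M)=107651129/2020050, det(M)=28398241/404010000
solving λ² − 107651129/2020050·λ + 28398241/404010000 = 0 gives λ = 5329/100, 5329/4040100
σ_max=√(5329/100)=(73/10), σ_min=√(5329/4040100)=(73/2010) → κ = 201.0000

201.0000


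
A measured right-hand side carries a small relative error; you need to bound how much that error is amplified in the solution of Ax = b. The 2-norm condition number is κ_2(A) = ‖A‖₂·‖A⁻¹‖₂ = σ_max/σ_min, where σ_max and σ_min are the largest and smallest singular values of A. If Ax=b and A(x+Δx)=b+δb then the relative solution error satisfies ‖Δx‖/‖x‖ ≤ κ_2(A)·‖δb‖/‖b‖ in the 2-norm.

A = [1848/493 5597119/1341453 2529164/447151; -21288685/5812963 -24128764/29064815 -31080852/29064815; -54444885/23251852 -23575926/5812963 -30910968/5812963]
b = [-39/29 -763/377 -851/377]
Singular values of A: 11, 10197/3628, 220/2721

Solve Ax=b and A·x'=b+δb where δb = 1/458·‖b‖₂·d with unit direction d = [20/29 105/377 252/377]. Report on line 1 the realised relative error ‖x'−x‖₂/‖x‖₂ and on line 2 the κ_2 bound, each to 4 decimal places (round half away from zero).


0.0024
0.2971

σ_max = 11, σ_min = 220/2721
κ = σ_max/σ_min = 11/(220/2721) = 136.0500
perturbation bound = 136.0500·1/458 = 0.2971
solve Ax = b  →  x = [0.3567 29.6313 -22.3325]
‖b‖₂ = 3.3166 and ‖x‖₂ = 37.1064
re-solving with b+δb shifts x by Δx of norm 0.0896
relative error = 0.0024
realised/bound (from unrounded values) ≈ 0.0081


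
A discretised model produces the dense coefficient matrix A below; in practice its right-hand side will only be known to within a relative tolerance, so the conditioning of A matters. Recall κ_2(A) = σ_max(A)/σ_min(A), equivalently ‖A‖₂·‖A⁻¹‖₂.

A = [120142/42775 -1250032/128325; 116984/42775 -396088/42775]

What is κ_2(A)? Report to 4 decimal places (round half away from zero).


309.7500

M = AᵀA = [6687124/435125 -68772704/1305375; -68772704/1305375 707384384/3916125]. tr(M)=6140548/31329, det(M)=12544/31329
solving λ² − 6140548/31329·λ + 12544/31329 = 0 gives λ = 196, 64/31329
so κ_2 = √(196 / (64/31329)) = 309.7500


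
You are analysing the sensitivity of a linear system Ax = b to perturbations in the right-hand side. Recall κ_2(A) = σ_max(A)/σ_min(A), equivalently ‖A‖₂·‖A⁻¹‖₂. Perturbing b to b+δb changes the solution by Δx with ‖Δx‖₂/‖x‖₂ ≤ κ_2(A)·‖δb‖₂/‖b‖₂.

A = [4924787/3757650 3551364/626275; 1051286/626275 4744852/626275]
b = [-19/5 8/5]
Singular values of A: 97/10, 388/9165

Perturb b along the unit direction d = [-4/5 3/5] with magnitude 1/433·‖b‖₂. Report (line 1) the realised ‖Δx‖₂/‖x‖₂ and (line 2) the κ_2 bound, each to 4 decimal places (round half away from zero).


σ_max = 97/10, σ_min = 388/9165
condition number: (97/10) ÷ (388/9165) = 229.1250
bound on ‖Δx‖/‖x‖: κ·ε = 229.1250·1/433 = 0.5292
solve Ax = b  →  x = [-92.2027 20.6399]
‖b‖₂ = 4.1231 and ‖x‖₂ = 94.4846
Δx = A⁻¹·δb where δb = 1/433·4.1231·d; ‖Δx‖ = 0.2249
dividing the unrounded norms, ‖Δx‖/‖x‖ = 0.0024
realised/bound (from unrounded values) ≈ 0.0045

0.0024
0.5292


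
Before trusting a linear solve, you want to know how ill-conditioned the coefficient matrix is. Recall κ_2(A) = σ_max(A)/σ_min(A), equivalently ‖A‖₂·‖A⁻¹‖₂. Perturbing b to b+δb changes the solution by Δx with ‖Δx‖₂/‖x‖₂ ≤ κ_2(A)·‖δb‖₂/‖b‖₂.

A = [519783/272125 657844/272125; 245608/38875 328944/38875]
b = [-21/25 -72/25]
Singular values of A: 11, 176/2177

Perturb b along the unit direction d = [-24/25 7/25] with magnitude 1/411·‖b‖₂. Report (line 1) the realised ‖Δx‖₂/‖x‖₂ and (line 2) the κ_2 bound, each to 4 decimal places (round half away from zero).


0.3311
0.3311

from the listed singular values, σ₁ = 11, σ_n = 176/2177
κ = σ_max/σ_min = 11/(176/2177) = 136.0625
bound on ‖Δx‖/‖x‖: κ·ε = 136.0625·1/411 = 0.3311
solve Ax = b  →  x = [-0.1636 -0.2182]
2-norm of b is 3.0000; of x, 0.2727
with δb = [-0.0070 0.0020], A·Δx = δb → ‖Δx‖ = 0.0903
relative error = 0.3311
tightness: 0.3311 against a bound of 0.3311; the bound is attained (ratio 1)


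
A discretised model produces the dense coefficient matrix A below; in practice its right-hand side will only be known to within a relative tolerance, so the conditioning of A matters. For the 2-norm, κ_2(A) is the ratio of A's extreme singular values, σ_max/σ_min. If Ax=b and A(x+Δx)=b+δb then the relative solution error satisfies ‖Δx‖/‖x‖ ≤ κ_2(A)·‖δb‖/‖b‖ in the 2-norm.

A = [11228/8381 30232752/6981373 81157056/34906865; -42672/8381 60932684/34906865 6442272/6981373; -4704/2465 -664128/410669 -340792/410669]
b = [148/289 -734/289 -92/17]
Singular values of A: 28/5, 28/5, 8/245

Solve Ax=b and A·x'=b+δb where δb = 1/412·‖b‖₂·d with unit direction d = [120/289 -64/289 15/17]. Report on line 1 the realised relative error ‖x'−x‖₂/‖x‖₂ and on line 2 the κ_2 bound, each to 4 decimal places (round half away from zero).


σ_max = 28/5, σ_min = 8/245
κ_2(A) = (28/5) / (8/245) = 171.5000
κ_2(A)·‖δb‖/‖b‖ = 0.4163
solve Ax = b  →  x = [0.7635 57.8535 -107.9781]
‖b‖ = 6.0000, ‖x‖ = 122.5026
with δb = [0.0060 -0.0032 0.0128], A·Δx = δb → ‖Δx‖ = 0.4460
relative error = 0.0036
tightness: 0.0036 against a bound of 0.4163 (unrounded ratio ≈ 0.0087)

0.0036
0.4163


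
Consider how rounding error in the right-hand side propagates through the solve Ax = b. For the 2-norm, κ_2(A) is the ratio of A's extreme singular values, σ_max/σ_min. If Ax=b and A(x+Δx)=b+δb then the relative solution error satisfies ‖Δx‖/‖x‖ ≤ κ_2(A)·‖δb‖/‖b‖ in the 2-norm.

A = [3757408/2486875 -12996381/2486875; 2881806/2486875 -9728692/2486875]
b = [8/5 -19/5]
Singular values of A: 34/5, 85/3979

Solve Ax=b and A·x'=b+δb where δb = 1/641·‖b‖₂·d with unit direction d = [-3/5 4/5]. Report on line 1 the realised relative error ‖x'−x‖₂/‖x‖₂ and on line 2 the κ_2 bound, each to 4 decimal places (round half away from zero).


0.0016
0.4966

from the listed singular values, σ₁ = 34/5, σ_n = 85/3979
κ_2(A) = (34/5) / (85/3979) = 318.3200
perturbation bound = 318.3200·1/641 = 0.4966
solve Ax = b  →  x = [-179.7984 -52.2880]
2-norm of b is 4.1231; of x, 187.2471
with δb = [-0.0039 0.0051], A·Δx = δb → ‖Δx‖ = 0.3011
dividing the unrounded norms, ‖Δx‖/‖x‖ = 0.0016
so the bound overstates the realised error by a factor of ≈ 308.8159 (computed from the unrounded values)


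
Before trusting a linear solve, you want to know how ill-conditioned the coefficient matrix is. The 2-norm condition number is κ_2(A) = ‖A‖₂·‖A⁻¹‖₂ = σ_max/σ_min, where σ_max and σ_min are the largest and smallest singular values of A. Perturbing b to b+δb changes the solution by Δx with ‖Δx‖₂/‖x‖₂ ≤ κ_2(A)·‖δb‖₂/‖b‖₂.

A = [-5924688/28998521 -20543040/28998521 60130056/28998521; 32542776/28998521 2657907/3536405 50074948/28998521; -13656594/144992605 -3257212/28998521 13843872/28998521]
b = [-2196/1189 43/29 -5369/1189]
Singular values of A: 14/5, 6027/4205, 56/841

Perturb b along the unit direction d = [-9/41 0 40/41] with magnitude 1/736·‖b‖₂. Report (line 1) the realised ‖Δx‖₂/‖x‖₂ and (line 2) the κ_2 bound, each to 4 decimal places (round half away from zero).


largest singular value 14/5, smallest 56/841
κ_2(A) = (14/5) / (56/841) = 42.0500
worst-case relative error ≤ 42.0500 × 1/736 = 0.0571
solve Ax = b  →  x = [43.7689 -39.9129 -10.2141]
‖b‖₂ = 5.0990 and ‖x‖₂ = 60.1089
Δx = A⁻¹·δb where δb = 1/736·5.0990·d; ‖Δx‖ = 0.1040
dividing the unrounded norms, ‖Δx‖/‖x‖ = 0.0017
tightness: 0.0017 against a bound of 0.0571 (unrounded ratio ≈ 0.0303)

0.0017
0.0571


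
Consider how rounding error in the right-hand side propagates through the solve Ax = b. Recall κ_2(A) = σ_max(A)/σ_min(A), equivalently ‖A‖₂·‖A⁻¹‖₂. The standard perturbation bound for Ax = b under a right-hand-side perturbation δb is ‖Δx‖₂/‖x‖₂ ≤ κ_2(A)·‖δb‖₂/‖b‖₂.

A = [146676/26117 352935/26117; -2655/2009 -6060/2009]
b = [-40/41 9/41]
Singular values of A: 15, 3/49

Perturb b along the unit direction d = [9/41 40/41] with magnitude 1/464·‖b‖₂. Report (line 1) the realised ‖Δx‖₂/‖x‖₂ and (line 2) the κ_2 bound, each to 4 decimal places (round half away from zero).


0.5280
0.5280

from the listed singular values, σ₁ = 15, σ_n = 3/49
κ_2(A) = 15 / (3/49) = 245.0000
κ_2(A)·‖δb‖/‖b‖ = 0.5280
solve Ax = b  →  x = [-0.0256 -0.0615]
‖b‖ = 1.0000, ‖x‖ = 0.0667
with δb = [0.0005 0.0021], A·Δx = δb → ‖Δx‖ = 0.0352
dividing the unrounded norms, ‖Δx‖/‖x‖ = 0.5280
tightness: 0.5280 against a bound of 0.5280; the bound is attained (ratio 1)


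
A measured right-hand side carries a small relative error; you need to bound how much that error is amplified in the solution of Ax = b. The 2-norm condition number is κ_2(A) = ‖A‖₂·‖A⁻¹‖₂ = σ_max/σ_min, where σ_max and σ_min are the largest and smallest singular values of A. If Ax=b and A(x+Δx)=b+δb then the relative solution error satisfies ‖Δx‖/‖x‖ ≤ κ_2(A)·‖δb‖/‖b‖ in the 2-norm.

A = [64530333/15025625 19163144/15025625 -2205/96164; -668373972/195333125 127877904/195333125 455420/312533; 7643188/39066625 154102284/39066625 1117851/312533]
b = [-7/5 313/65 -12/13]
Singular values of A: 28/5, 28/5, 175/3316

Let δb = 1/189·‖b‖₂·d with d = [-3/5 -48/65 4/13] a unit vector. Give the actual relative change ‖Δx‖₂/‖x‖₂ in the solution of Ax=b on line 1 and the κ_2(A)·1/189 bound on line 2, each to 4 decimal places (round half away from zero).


0.0090
0.5614

from the listed singular values, σ₁ = 28/5, σ_n = 175/3316
condition number: (28/5) ÷ (175/3316) = 106.1120
κ_2(A)·‖δb‖/‖b‖ = 0.5614
solve Ax = b  →  x = [-11.6990 37.5599 -41.0410]
‖b‖₂ = 5.0990 and ‖x‖₂ = 56.8505
δb = ε·‖b‖·d = [-0.0162 -0.0199 0.0083]; solving A·Δx = δb gives ‖Δx‖ = 0.5112
dividing the unrounded norms, ‖Δx‖/‖x‖ = 0.0090
realised/bound (from unrounded values) ≈ 0.0160
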